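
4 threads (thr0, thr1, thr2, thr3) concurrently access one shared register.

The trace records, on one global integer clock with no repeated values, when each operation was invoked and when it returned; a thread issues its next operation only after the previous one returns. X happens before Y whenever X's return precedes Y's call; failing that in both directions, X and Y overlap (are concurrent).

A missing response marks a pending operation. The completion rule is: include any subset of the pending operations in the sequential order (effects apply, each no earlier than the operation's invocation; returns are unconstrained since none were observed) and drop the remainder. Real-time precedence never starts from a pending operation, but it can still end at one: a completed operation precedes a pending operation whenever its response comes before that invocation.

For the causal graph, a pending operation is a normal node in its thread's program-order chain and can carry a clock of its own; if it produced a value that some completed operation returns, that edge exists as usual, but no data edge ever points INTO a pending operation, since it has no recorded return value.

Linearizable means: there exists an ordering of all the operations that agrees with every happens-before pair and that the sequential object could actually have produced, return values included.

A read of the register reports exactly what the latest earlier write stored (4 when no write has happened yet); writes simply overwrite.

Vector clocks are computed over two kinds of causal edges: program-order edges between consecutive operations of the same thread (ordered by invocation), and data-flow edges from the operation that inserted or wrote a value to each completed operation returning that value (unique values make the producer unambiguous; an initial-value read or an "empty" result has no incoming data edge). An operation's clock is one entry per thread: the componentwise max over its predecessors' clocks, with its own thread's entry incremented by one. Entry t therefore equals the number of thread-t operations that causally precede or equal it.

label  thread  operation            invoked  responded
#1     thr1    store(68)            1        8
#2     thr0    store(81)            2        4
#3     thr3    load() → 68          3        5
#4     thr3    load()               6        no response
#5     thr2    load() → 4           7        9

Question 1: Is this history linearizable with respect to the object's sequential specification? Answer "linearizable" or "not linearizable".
not linearizable

through event 8 a valid linearization exists; event 9 (#5 responding at time 9) ends that
the 4 completed operations admit 8 real-time orders; each fails the register replay
no escape via the 1 pending operation (#4): every completion choice fails
for example #1, #2, #3, #5 (pending dropped) fails at step 3: #3 load() → 68 is not legal there
for example #1, #3, #2, #5 (pending dropped) fails at step 4: #5 load() → 4 is not legal there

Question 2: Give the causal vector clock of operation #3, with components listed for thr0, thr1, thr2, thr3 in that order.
(0, 1, 0, 1)

root op #5, invoked 7: fresh clock plus thr2's own tick → (0, 0, 1, 0)
root op #1, invoked 1: fresh clock plus thr1's own tick → (0, 1, 0, 0)
root op #2, invoked 2: fresh clock plus thr0's own tick → (1, 0, 0, 0)
invoked at 3, #3 merges VC(#1)=(0, 1, 0, 0) and bumps thr3's slot → (0, 1, 0, 1)
invoked at 6, #4 merges VC(#3)=(0, 1, 0, 1) and bumps thr3's slot → (0, 1, 0, 2)
target: VC(#3) = (0, 1, 0, 1)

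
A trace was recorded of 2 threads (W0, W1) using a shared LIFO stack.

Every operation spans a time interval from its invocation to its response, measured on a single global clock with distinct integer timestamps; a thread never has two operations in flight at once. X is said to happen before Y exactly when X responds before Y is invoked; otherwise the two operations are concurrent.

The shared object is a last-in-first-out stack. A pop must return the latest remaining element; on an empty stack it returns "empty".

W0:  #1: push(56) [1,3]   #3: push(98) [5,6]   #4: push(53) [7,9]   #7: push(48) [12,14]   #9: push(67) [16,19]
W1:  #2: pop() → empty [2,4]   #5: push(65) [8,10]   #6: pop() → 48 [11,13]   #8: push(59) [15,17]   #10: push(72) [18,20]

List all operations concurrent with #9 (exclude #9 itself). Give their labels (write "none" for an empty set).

#9 spans [16,19]; an op avoiding the whole window 16..19 is ordered, any other is concurrent
#1 [1,3]: before
#2 [2,4]: before
#3 [5,6]: before
#4 [7,9]: before
#5 [8,10]: before
#6 [11,13]: before
#7 [12,14]: before
#8 [15,17]: concurrent
#10 [18,20]: concurrent

#10, #8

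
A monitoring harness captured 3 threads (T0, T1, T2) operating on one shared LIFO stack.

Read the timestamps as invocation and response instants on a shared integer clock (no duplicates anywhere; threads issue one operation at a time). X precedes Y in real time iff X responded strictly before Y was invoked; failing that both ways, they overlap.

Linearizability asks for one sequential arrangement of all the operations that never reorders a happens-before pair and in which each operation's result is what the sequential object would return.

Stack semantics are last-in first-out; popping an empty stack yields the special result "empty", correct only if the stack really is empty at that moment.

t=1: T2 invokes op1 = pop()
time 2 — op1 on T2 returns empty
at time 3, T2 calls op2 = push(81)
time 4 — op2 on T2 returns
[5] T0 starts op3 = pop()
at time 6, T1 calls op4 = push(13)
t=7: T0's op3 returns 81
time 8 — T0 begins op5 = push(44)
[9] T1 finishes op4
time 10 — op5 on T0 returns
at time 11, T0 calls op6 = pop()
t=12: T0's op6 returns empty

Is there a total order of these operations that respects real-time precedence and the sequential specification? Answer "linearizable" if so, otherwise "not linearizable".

already the first 12 events (up to op6's response at time 12) admit no linearization; the first 11 still do
every one of the 3 real-time-consistent orders over 6 completed LIFO stack ops fails the sequential spec
take op1, op2, op3, op4, op5, op6: step 6 already fails, because op6 pop() → empty cannot occur there
take op1, op2, op3, op5, op4, op6: step 6 already fails, because op6 pop() → empty cannot occur there

not linearizable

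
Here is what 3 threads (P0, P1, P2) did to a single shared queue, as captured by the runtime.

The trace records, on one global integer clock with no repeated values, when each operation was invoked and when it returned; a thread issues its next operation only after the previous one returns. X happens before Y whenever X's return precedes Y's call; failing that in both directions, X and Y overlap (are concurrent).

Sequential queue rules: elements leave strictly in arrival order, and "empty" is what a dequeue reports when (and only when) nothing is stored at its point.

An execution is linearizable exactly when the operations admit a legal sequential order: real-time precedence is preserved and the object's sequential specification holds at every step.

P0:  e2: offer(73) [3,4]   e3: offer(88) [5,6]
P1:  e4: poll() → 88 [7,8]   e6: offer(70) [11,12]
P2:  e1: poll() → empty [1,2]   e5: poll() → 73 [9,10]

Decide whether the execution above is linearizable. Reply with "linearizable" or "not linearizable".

through event 7 a valid linearization exists; event 8 (e4 responding at time 8) ends that
the sole real-time-consistent order of 4 completed operations fails the queue replay
take e1, e2, e3, e4: step 4 already fails, because e4 poll() → 88 cannot occur there

not linearizable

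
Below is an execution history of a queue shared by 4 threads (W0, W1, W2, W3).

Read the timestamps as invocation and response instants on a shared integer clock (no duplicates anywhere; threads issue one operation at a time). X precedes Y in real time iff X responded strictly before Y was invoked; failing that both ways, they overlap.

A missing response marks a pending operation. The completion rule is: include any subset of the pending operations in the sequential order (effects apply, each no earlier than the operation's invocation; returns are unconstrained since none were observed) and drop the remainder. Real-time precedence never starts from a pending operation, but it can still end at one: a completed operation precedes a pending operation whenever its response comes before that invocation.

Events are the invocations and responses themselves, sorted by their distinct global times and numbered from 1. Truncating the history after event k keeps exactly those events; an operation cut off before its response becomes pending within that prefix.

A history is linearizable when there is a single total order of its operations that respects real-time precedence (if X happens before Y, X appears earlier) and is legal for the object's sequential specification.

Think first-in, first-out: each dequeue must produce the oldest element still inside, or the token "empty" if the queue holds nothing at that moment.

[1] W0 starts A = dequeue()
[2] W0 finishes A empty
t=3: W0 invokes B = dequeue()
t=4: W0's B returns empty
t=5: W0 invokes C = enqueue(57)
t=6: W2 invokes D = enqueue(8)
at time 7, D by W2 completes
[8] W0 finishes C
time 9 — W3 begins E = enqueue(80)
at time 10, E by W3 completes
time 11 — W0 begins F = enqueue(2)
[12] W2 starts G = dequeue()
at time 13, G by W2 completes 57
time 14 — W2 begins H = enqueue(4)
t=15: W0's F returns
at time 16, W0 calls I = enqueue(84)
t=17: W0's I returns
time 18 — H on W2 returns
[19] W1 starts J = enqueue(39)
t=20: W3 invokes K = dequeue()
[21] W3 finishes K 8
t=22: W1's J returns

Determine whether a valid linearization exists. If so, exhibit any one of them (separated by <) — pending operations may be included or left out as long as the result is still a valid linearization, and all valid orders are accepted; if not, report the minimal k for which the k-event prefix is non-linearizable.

step 1: A dequeue() → empty — queue <>
step 2: B dequeue() → empty — queue <>
step 3: C enqueue(57) — queue <57>
step 4: D enqueue(8) — queue <57,8>
step 5: E enqueue(80) — queue <57,8,80>
step 6: F enqueue(2) — queue <57,8,80,2>
step 7: G dequeue() → 57 — queue <8,80,2>
step 8: H enqueue(4) — queue <8,80,2,4>
step 9: I enqueue(84) — queue <8,80,2,4,84>
step 10: J enqueue(39) — queue <8,80,2,4,84,39>
step 11: K dequeue() → 8 — queue <80,2,4,84,39>

linearizable — witness: A < B < C < D < E < F < G < H < I < J < K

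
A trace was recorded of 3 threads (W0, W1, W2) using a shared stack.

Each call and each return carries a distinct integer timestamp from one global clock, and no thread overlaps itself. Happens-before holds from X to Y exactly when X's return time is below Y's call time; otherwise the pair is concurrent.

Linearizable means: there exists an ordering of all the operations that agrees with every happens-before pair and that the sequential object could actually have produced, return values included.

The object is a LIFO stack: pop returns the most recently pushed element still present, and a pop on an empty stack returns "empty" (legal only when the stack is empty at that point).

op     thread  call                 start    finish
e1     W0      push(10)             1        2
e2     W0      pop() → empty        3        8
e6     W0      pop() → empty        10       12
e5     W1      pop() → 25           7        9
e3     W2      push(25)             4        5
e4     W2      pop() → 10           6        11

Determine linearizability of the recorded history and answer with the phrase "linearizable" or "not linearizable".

linearizable

one valid linearization: e1, e3, e5, e4, e2, e6
step 1: e1 push(10) — stack <10>
step 2: e3 push(25) — stack <10,25>
step 3: e5 pop() → 25 — stack <10>
step 4: e4 pop() → 10 — stack <>
step 5: e2 pop() → empty — stack <>
step 6: e6 pop() → empty — stack <>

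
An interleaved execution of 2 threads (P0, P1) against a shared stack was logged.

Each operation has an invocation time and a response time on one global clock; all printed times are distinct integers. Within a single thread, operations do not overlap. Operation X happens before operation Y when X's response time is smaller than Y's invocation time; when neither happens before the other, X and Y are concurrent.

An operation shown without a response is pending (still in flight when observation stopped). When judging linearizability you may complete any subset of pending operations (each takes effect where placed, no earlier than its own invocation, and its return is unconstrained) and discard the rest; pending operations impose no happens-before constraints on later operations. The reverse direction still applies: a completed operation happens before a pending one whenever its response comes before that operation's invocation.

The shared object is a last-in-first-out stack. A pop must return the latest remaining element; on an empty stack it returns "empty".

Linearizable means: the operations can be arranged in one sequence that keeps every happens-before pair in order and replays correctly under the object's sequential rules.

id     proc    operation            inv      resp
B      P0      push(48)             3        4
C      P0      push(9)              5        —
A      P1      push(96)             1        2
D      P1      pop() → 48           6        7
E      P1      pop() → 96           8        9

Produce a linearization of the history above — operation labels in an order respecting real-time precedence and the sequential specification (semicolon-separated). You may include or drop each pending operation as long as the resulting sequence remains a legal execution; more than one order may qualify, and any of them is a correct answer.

A; B; D; E

after step 1 (A push(96)): stack <96>
after step 2 (B push(48)): stack <96,48>
after step 3 (D pop() → 48): stack <96>
after step 4 (E pop() → 96): stack <>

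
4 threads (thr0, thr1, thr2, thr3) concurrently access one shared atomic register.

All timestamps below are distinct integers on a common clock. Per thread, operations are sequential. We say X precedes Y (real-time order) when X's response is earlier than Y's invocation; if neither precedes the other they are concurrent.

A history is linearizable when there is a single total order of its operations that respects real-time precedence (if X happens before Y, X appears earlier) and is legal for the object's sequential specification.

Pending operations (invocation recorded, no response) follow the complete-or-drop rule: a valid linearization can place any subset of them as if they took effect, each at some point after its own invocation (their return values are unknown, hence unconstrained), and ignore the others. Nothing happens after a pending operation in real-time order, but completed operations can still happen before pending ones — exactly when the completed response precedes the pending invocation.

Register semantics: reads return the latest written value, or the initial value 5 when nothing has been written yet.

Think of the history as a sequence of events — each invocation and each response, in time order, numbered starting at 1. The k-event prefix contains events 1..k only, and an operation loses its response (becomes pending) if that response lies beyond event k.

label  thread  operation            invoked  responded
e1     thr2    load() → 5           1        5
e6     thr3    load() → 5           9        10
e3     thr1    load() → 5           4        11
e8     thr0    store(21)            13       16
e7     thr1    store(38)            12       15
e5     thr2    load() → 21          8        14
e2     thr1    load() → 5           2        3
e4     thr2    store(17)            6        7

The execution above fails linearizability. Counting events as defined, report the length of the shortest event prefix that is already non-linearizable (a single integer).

events 1..9 are linearizable; a witness order is e1, e2, e3, e4:
1. e1 load() → 5, leaving value 5
2. e2 load() → 5, leaving value 5
3. e3 load() (pending, included), leaving value 5
4. e4 store(17), leaving value 17
at event 10 (e6's time-10 response) nothing linearizes any more
include/drop combinations of the 2 pending operations (e3, e5) were all tried; none helps
for example e1, e2, e4, e6 (pending dropped) fails at step 4: e6 load() → 5 is not legal there
for example e2, e1, e4, e6 (pending dropped) fails at step 4: e6 load() → 5 is not legal there

10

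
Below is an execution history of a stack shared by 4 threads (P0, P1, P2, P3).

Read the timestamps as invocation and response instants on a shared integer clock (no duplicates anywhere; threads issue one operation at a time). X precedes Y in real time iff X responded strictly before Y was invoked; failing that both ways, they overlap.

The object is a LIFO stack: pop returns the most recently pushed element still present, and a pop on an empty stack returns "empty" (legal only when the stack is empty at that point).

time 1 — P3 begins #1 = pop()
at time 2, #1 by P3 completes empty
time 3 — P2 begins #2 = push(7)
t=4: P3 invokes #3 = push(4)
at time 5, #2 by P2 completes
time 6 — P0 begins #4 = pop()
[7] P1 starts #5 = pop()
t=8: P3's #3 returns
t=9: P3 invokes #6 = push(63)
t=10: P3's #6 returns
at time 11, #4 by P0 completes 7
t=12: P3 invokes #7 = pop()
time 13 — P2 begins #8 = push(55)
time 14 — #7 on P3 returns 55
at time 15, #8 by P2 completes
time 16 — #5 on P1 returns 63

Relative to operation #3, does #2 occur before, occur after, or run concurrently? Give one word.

#2 spans [3,5], #3 spans [4,8]
the intervals overlap in both directions

concurrent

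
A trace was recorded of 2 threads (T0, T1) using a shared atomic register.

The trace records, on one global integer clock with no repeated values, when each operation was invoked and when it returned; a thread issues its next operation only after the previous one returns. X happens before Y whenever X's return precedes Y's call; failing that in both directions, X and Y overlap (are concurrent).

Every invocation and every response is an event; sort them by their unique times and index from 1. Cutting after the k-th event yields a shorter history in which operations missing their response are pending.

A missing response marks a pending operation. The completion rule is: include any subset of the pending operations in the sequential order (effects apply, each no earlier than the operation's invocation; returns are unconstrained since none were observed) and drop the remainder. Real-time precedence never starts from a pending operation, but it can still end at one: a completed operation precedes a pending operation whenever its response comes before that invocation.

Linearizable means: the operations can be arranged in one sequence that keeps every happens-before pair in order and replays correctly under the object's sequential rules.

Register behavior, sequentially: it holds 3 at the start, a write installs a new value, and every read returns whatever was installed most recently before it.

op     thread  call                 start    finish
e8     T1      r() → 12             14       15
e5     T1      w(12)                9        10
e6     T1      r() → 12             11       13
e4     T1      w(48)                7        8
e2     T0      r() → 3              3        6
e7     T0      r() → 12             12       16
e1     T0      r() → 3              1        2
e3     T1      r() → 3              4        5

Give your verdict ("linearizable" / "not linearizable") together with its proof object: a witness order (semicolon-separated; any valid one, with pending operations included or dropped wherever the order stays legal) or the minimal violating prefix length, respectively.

linearizable — witness: e1; e2; e3; e4; e5; e6; e7; e8

after step 1 (e1 r() → 3): value 3
after step 2 (e2 r() → 3): value 3
after step 3 (e3 r() → 3): value 3
after step 4 (e4 w(48)): value 48
after step 5 (e5 w(12)): value 12
after step 6 (e6 r() → 12): value 12
after step 7 (e7 r() → 12): value 12
after step 8 (e8 r() → 12): value 12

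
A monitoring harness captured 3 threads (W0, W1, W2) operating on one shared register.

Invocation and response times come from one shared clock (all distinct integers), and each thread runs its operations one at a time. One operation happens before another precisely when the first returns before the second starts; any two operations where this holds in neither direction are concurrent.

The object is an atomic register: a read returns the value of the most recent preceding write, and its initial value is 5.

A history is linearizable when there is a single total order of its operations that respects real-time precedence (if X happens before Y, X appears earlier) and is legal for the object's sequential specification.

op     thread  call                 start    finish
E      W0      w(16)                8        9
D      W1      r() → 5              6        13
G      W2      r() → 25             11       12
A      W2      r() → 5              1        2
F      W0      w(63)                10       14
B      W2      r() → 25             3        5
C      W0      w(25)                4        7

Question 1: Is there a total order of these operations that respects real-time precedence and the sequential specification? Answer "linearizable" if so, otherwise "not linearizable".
not linearizable

through event 11 a valid linearization exists; event 12 (G responding at time 12) ends that
real-time-consistent orders of the 5 completed operations: 2 — all fail the register replay
completion choices over the 2 pending operations (D, F) were checked; none helps
take A, B, C, E, G (pending dropped): step 2 already fails, because B r() → 25 cannot occur there
take A, C, B, E, G (pending dropped): step 5 already fails, because G r() → 25 cannot occur there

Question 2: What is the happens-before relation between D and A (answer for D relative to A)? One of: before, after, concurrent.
after

D spans [6,13], A spans [1,2]
resp(A)=2 < inv(D)=6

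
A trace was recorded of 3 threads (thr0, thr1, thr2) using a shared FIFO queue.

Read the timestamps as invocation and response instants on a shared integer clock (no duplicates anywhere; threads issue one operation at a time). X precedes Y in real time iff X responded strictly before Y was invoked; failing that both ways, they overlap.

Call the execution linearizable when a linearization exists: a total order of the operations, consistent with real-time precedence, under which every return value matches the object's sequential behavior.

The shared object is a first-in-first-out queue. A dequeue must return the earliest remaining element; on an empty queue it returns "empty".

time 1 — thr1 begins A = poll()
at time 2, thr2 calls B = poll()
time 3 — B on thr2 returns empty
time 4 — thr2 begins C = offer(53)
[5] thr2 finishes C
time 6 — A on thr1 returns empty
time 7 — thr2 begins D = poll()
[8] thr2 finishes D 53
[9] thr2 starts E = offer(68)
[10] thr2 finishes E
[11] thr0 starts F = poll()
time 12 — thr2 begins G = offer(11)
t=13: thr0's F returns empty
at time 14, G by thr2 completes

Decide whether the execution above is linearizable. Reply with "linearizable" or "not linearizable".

prefix check: 1..12 passes, 1..13 fails once F's time-13 response joins
real-time-consistent orders of the 6 completed operations: 3 — all fail the FIFO queue replay
completion choices over the 1 pending operation (G) were checked; none helps
for example A, B, C, D, E, F (pending dropped) fails at step 6: F poll() → empty is not legal there
for example B, A, C, D, E, F (pending dropped) fails at step 6: F poll() → empty is not legal there

not linearizable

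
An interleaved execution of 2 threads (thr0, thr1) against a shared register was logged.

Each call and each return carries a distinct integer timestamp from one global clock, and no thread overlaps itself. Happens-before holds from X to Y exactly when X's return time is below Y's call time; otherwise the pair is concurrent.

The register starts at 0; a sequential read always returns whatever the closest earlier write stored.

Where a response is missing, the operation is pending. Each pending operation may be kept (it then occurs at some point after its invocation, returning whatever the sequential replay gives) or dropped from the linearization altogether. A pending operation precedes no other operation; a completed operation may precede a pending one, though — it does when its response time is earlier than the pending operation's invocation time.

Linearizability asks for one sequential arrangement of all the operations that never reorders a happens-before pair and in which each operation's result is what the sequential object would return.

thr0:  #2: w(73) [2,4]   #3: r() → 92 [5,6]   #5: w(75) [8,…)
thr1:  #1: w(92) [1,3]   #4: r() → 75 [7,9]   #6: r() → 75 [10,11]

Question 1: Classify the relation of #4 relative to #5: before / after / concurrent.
#4 spans [7,9], #5 spans [8,…)
the intervals overlap in both directions

concurrent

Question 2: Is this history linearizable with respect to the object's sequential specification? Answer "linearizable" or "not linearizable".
witness order: #2, #1, #3, #5, #4, #6
after step 1 (#2 w(73)): value 73
after step 2 (#1 w(92)): value 92
after step 3 (#3 r() → 92): value 92
after step 4 (#5 w(75) (pending, included)): value 75
after step 5 (#4 r() → 75): value 75
after step 6 (#6 r() → 75): value 75

linearizable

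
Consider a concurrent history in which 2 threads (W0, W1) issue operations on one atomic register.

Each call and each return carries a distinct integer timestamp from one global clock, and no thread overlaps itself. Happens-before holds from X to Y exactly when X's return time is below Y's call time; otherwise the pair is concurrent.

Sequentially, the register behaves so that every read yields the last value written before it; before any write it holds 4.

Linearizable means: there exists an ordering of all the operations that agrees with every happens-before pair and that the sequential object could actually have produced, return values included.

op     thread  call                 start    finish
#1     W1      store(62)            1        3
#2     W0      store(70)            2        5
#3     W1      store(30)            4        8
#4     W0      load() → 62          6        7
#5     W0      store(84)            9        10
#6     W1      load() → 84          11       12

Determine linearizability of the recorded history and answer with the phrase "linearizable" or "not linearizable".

a witness: #2, #1, #4, #3, #5, #6
after step 1 (#2 store(70)): value 70
after step 2 (#1 store(62)): value 62
after step 3 (#4 load() → 62): value 62
after step 4 (#3 store(30)): value 30
after step 5 (#5 store(84)): value 84
after step 6 (#6 load() → 84): value 84

linearizable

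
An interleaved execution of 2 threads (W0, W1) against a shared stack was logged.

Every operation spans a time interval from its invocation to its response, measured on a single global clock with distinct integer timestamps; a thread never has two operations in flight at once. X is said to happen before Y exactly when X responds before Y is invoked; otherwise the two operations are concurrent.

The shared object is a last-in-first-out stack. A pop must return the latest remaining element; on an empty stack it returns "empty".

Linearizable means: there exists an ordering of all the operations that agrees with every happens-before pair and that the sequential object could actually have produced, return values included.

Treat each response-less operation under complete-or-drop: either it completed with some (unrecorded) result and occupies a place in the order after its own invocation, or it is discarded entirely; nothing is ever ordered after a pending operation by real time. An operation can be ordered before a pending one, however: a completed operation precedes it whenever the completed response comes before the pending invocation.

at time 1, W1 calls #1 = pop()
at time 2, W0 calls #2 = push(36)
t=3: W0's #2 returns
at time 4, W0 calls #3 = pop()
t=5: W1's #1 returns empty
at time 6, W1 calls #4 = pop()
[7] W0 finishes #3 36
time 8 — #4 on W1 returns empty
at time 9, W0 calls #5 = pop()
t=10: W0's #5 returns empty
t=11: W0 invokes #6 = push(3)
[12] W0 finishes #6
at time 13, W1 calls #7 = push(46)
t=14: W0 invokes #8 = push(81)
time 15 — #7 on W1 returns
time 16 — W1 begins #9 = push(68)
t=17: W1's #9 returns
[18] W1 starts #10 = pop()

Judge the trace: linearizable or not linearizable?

linearizable

one valid linearization: #1, #2, #3, #4, #5, #6, #7, #8, #9
1. #1 pop() → empty, leaving stack <>
2. #2 push(36), leaving stack <36>
3. #3 pop() → 36, leaving stack <>
4. #4 pop() → empty, leaving stack <>
5. #5 pop() → empty, leaving stack <>
6. #6 push(3), leaving stack <3>
7. #7 push(46), leaving stack <3,46>
8. #8 push(81) (pending, included), leaving stack <3,46,81>
9. #9 push(68), leaving stack <3,46,81,68>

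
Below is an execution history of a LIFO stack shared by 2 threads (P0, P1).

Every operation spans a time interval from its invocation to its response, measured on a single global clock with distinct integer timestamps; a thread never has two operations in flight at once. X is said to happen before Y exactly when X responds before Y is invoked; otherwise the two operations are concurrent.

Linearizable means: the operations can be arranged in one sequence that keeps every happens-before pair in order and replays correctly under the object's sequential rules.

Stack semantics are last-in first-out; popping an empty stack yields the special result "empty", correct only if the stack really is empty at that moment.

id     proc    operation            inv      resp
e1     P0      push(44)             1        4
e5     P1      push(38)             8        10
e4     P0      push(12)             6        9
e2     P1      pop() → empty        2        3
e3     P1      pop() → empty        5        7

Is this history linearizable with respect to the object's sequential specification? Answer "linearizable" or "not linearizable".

events 1..6 are fine; event 7 — the response of e3 at time 7 — makes the prefix non-linearizable
every one of the 2 real-time-consistent orders over 3 completed LIFO stack ops fails the sequential spec
completion choices over the 1 pending operation (e4) were checked; none helps
take e1, e2, e3 (pending dropped): step 2 already fails, because e2 pop() → empty cannot occur there
take e2, e1, e3 (pending dropped): step 3 already fails, because e3 pop() → empty cannot occur there

not linearizable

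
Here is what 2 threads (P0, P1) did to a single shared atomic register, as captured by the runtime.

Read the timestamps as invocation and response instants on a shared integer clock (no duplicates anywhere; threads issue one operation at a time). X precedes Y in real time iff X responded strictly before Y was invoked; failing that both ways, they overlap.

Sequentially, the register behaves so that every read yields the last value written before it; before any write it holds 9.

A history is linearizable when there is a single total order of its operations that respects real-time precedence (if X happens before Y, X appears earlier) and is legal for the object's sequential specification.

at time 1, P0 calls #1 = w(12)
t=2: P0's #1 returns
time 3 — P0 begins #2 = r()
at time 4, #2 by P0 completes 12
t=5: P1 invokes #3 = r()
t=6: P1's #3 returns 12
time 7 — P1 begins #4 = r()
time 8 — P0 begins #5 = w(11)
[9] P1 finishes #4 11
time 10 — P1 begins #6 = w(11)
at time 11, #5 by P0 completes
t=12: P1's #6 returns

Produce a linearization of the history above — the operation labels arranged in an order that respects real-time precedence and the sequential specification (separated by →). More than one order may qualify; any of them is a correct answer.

step 1: #1 w(12) — value 12
step 2: #2 r() → 12 — value 12
step 3: #3 r() → 12 — value 12
step 4: #5 w(11) — value 11
step 5: #4 r() → 11 — value 11
step 6: #6 w(11) — value 11

#1 → #2 → #3 → #5 → #4 → #6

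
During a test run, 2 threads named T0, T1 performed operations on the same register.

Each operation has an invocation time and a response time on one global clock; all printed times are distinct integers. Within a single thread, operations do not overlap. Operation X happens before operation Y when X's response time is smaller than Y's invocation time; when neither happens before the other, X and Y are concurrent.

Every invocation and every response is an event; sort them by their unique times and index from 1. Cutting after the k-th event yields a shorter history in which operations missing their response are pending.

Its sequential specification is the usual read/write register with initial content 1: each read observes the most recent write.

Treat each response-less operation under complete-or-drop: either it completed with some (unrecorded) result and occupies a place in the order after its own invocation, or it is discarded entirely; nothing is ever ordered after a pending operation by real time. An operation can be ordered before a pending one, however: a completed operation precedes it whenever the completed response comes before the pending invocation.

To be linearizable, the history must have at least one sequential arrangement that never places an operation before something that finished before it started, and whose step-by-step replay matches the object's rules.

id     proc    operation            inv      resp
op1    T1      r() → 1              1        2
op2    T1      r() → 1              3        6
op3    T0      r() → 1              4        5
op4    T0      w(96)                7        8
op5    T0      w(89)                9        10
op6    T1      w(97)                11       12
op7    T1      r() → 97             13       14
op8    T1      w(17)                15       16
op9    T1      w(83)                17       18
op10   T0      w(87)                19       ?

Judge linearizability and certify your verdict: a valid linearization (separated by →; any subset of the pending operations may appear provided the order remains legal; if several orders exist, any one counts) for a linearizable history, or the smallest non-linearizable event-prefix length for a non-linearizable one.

linearizable — witness: op1 → op2 → op3 → op4 → op5 → op6 → op7 → op8 → op9

after step 1 (op1 r() → 1): value 1
after step 2 (op2 r() → 1): value 1
after step 3 (op3 r() → 1): value 1
after step 4 (op4 w(96)): value 96
after step 5 (op5 w(89)): value 89
after step 6 (op6 w(97)): value 97
after step 7 (op7 r() → 97): value 97
after step 8 (op8 w(17)): value 17
after step 9 (op9 w(83)): value 83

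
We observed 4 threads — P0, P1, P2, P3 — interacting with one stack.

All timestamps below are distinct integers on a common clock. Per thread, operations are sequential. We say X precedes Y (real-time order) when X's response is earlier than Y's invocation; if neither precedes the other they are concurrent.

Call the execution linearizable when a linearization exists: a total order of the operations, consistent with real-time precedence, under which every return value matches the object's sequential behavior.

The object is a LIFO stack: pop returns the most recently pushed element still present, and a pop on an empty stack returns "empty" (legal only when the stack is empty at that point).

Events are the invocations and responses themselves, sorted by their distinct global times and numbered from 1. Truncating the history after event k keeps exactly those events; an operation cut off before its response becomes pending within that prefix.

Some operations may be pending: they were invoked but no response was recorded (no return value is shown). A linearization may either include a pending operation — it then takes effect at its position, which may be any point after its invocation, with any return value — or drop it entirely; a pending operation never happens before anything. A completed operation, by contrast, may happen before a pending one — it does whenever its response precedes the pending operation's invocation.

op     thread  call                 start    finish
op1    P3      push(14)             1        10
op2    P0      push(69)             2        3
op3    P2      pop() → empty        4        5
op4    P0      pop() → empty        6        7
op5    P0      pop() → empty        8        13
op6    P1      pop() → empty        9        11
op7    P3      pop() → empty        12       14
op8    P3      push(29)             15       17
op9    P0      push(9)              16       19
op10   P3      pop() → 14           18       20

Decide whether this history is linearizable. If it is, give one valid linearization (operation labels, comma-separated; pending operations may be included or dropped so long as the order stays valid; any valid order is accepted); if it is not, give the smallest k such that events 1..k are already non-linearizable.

not linearizable — minimal violating prefix: 5 events

cut after 4 events: linearizable; cut after 5 events (op3 responds, time 5): not linearizable
one real-time candidate order over the 2 completed operations — the stack replay rejects it
no completion choice of the 1 pending operation (op1) rescues it — every subset was tried
one such order, op2, op3 (pending dropped), breaks at step 2 where op3 pop() → empty is illegal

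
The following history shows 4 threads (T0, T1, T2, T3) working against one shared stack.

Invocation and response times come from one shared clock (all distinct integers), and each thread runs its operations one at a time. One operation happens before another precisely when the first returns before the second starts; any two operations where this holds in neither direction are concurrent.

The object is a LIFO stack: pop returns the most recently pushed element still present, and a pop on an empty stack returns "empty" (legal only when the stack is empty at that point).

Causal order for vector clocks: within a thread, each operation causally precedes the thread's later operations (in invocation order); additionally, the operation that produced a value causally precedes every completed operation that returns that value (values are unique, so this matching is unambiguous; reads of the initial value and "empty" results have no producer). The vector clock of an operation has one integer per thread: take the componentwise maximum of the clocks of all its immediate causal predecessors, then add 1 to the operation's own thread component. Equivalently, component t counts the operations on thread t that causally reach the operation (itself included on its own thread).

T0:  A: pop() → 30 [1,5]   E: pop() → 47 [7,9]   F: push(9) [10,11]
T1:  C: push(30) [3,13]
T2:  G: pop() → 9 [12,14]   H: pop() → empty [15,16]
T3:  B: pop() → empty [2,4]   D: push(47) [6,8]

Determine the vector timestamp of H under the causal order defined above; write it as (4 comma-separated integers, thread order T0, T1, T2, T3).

(3, 1, 2, 2)

VC(B, invoked at 2): no causal predecessors; +1 on T3 → (0, 0, 0, 1)
VC(C, invoked at 3): no causal predecessors; +1 on T1 → (0, 1, 0, 0)
D, invoked 6, takes VC(B)=(0, 0, 0, 1) under max, adds 1 for T3 → (0, 0, 0, 2)
A, invoked 1, takes VC(C)=(0, 1, 0, 0) under max, adds 1 for T0 → (1, 1, 0, 0)
E, invoked 7, takes VC(A)=(1, 1, 0, 0), VC(D)=(0, 0, 0, 2) under max, adds 1 for T0 → (2, 1, 0, 2)
F, invoked 10, takes VC(E)=(2, 1, 0, 2) under max, adds 1 for T0 → (3, 1, 0, 2)
G, invoked 12, takes VC(F)=(3, 1, 0, 2) under max, adds 1 for T2 → (3, 1, 1, 2)
H, invoked 15, takes VC(G)=(3, 1, 1, 2) under max, adds 1 for T2 → (3, 1, 2, 2)
target: VC(H) = (3, 1, 2, 2)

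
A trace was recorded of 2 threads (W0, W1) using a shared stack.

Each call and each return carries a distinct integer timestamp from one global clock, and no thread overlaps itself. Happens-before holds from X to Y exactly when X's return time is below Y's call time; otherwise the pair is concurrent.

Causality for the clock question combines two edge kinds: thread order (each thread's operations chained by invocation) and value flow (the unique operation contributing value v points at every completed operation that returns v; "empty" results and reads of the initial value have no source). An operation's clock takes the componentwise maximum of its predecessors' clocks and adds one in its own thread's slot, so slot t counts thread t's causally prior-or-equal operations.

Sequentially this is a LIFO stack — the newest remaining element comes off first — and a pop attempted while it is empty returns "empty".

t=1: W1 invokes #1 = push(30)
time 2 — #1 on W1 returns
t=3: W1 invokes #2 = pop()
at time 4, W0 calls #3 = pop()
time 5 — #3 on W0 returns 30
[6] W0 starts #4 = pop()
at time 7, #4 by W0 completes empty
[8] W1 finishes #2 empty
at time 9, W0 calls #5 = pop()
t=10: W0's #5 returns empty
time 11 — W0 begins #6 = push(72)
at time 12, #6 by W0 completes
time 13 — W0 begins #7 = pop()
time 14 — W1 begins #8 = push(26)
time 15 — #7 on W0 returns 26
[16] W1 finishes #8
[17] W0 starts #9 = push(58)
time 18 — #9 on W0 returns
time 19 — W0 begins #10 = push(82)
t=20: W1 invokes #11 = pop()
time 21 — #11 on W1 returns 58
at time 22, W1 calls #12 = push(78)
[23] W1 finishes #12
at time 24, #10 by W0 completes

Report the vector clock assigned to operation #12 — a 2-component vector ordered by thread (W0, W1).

no predecessors for #1 (invoked 1): W1 increments from zero → (0, 1)
from VC(#1)=(0, 1), #2 (invoked 3) maxes components and bumps W1 → (0, 2)
from VC(#1)=(0, 1), #3 (invoked 4) maxes components and bumps W0 → (1, 1)
from VC(#2)=(0, 2), #8 (invoked 14) maxes components and bumps W1 → (0, 3)
from VC(#3)=(1, 1), #4 (invoked 6) maxes components and bumps W0 → (2, 1)
from VC(#4)=(2, 1), #5 (invoked 9) maxes components and bumps W0 → (3, 1)
from VC(#5)=(3, 1), #6 (invoked 11) maxes components and bumps W0 → (4, 1)
from VC(#6)=(4, 1), VC(#8)=(0, 3), #7 (invoked 13) maxes components and bumps W0 → (5, 3)
from VC(#7)=(5, 3), #9 (invoked 17) maxes components and bumps W0 → (6, 3)
from VC(#8)=(0, 3), VC(#9)=(6, 3), #11 (invoked 20) maxes components and bumps W1 → (6, 4)
from VC(#9)=(6, 3), #10 (invoked 19) maxes components and bumps W0 → (7, 3)
from VC(#11)=(6, 4), #12 (invoked 22) maxes components and bumps W1 → (6, 5)
target: VC(#12) = (6, 5)

(6, 5)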